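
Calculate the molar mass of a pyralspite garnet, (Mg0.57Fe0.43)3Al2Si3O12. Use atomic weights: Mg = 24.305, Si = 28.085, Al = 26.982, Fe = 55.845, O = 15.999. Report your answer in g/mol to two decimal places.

443.81 g/mol

M = 1.71×24.305 + 1.29×55.845 + 2×26.982 + 3×28.085 + 12×15.999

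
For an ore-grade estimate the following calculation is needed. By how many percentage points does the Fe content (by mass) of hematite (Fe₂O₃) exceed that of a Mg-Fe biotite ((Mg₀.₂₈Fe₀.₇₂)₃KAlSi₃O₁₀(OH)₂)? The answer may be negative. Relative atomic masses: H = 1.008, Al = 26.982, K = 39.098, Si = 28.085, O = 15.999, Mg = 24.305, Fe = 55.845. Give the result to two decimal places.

M(Fe₂O₃) = 159.687 g/mol, so wt% Fe = 111.690/159.687 × 100 = 69.94%.
M((Mg₀.₂₈Fe₀.₇₂)₃KAlSi₃O₁₀(OH)₂) = 485.380 g/mol, so wt% Fe = 120.625/485.380 × 100 = 24.85%.
69.94 − 24.85 = 45.09 pp.

45.09 percentage points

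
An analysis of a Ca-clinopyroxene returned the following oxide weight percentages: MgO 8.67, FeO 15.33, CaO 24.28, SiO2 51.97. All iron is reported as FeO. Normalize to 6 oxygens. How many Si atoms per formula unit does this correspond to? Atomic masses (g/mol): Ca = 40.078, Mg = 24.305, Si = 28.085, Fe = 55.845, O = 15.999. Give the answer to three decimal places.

2.003 Si apfu

MgO: 8.67/40.304 = 0.21512 mol → 0.21512 mol Mg, 0.21512 mol O.
FeO: 15.33/71.844 = 0.21338 mol → 0.21338 mol Fe, 0.21338 mol O.
CaO: 24.28/56.077 = 0.43298 mol → 0.43298 mol Ca, 0.43298 mol O.
SiO2: 51.97/60.083 = 0.86497 mol → 0.86497 mol Si, 1.72994 mol O.
Total oxygen = 2.59142 mol. Normalization factor = 6/2.59142 = 2.31533.
Si per 6 O = 0.86497 × 2.31533 = 2.003.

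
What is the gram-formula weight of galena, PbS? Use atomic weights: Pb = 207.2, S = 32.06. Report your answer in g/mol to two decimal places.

239.26 g/mol

Pb: 1 × 207.2 = 207.2000
S: 1 × 32.06 = 32.0600
Summing the contributions gives the formula mass.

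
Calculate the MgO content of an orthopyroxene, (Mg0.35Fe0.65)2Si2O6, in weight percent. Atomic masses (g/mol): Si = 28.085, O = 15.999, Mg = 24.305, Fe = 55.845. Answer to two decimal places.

11.67 wt%

Formula mass = 241.776 g/mol.
0.70 Mg → 0.7000 mol MgO per formula unit; M(MgO) = 40.304, so MgO mass = 28.213 g.
28.213/241.776 × 100 = 11.67 wt%.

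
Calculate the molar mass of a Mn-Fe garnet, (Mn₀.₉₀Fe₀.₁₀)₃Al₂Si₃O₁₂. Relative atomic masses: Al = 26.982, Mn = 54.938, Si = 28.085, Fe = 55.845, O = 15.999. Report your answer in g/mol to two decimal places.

495.29 g/mol

Mn: 2.70 × 54.938 = 148.3326
Fe: 0.30 × 55.845 = 16.7535
Al: 2 × 26.982 = 53.9640
Si: 3 × 28.085 = 84.2550
O: 12 × 15.999 = 191.9880
Summing the contributions gives the formula mass.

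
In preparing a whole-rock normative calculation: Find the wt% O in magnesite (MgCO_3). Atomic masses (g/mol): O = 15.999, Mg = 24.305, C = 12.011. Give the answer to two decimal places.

Formula mass = 1*24.305 + 1*12.011 + 3*15.999 = 84.313 g/mol, of which 47.997 g is O.
So O makes up 47.997/84.313 = 0.5693 of the mass, i.e. 56.93%.

56.93 weight percent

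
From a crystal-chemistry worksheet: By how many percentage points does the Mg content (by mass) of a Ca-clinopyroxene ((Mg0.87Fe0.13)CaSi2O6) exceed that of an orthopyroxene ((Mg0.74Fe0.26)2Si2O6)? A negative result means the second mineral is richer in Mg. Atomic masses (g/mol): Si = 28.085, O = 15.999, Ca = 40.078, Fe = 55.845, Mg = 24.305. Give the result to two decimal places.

-6.98 percentage points

M((Mg0.87Fe0.13)CaSi2O6) = 220.647 g/mol, so wt% Mg = 21.145/220.647 × 100 = 9.58%.
M((Mg0.74Fe0.26)2Si2O6) = 217.175 g/mol, so wt% Mg = 35.971/217.175 × 100 = 16.56%.
9.58 − 16.56 = -6.98 pp.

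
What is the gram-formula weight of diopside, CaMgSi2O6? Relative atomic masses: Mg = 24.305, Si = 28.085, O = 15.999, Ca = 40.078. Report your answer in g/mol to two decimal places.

Ca: 1 × 40.078 = 40.0780
Mg: 1 × 24.305 = 24.3050
Si: 2 × 28.085 = 56.1700
O: 6 × 15.999 = 95.9940
Summing the contributions gives the formula mass.

216.55 g/mol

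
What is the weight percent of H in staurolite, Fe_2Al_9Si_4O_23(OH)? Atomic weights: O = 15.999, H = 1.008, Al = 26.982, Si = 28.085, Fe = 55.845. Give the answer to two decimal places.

M(Fe_2Al_9Si_4O_23(OH)) = 851.852 g/mol.
H contributes 1 × 1.008 = 1.008 g per mole.
1.008/851.852 = 0.0012 → 0.12%.

0.12 wt%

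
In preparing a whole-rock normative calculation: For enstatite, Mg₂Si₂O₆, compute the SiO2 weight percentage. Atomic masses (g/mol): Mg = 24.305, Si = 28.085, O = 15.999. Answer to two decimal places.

59.85 wt%

Molar mass of Mg₂Si₂O₆ = 2×24.305 + 2×28.085 + 6×15.999 = 200.774 g/mol.
Each formula unit contains 2 Si, equivalent to 2/1 = 2.0000 mol SiO2.
M(SiO2) = 1×28.085 + 2×15.999 = 60.083 g/mol.
Mass of SiO2 per formula unit = 2.0000 × 60.083 = 120.166 g.
SiO2 wt% = 120.166 / 200.774 × 100 = 59.85%.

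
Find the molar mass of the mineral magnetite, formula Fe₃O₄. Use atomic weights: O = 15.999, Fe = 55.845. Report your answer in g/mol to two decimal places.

231.53 g/mol

The formula mass is the sum 3*55.845 + 4*15.999.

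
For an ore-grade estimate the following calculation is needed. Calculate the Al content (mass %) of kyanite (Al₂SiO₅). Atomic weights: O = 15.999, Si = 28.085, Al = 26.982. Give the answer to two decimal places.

M(Al₂SiO₅) = 162.044 g/mol.
Al contributes 2 × 26.982 = 53.964 g per mole.
53.964/162.044 = 0.3330 → 33.30%.

33.30 mass %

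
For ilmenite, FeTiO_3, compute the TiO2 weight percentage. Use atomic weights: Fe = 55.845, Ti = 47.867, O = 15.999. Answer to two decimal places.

M(FeTiO_3) = 151.709 g/mol; M(TiO2) = 79.865 g/mol.
Moles TiO2 per formula unit = 1 Ti ÷ 1 = 1.0000.
TiO2 fraction = (1.0000 × 79.865) / 151.709 = 79.865/151.709 = 0.5264.

52.64 wt%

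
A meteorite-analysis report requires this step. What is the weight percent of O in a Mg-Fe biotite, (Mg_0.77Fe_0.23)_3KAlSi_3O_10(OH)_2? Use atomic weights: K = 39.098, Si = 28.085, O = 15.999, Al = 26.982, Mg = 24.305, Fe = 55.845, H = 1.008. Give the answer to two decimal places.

43.73 weight percent

Formula mass = 2.31*24.305 + 0.69*55.845 + 1*39.098 + 1*26.982 + 3*28.085 + 12*15.999 + 2*1.008 = 439.017 g/mol, of which 191.988 g is O.
So O makes up 191.988/439.017 = 0.4373 of the mass, i.e. 43.73%.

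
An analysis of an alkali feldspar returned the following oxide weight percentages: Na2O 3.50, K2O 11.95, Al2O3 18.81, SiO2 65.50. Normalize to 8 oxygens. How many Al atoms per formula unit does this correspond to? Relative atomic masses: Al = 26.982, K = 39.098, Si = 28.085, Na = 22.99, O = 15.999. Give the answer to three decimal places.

Na2O: 3.50/61.979 = 0.05647 mol → 0.11294 mol Na, 0.05647 mol O.
K2O: 11.95/94.195 = 0.12686 mol → 0.25372 mol K, 0.12686 mol O.
Al2O3: 18.81/101.961 = 0.18448 mol → 0.36896 mol Al, 0.55344 mol O.
SiO2: 65.50/60.083 = 1.09016 mol → 1.09016 mol Si, 2.18032 mol O.
Total oxygen = 2.91709 mol. Normalization factor = 8/2.91709 = 2.74246.
Al per 8 O = 0.36896 × 2.74246 = 1.012.

1.012 Al apfu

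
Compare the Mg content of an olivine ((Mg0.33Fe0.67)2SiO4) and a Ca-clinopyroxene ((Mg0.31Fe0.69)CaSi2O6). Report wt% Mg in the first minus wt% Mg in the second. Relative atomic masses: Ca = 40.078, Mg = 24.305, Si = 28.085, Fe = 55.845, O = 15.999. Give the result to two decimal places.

5.61 percentage points

M((Mg0.33Fe0.67)2SiO4) = 182.955 g/mol, so wt% Mg = 16.041/182.955 × 100 = 8.77%.
M((Mg0.31Fe0.69)CaSi2O6) = 238.310 g/mol, so wt% Mg = 7.535/238.310 × 100 = 3.16%.
8.77 − 3.16 = 5.61 pp.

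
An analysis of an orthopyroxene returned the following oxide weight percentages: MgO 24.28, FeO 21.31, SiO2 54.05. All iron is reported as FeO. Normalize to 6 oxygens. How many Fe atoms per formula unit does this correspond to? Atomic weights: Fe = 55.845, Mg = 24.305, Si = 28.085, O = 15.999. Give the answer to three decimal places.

0.660 Fe apfu

MgO: 24.28/40.304 = 0.60242 mol → 0.60242 mol Mg, 0.60242 mol O.
FeO: 21.31/71.844 = 0.29661 mol → 0.29661 mol Fe, 0.29661 mol O.
SiO2: 54.05/60.083 = 0.89959 mol → 0.89959 mol Si, 1.79918 mol O.
Total oxygen = 2.69821 mol. Normalization factor = 6/2.69821 = 2.22370.
Fe per 6 O = 0.29661 × 2.22370 = 0.660.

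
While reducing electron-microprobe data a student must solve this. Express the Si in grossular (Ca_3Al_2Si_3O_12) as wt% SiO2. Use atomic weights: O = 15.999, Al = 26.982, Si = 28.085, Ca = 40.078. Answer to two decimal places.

M(Ca_3Al_2Si_3O_12) = 450.441 g/mol; M(SiO2) = 60.083 g/mol.
Moles SiO2 per formula unit = 3 Si ÷ 1 = 3.0000.
SiO2 fraction = (3.0000 × 60.083) / 450.441 = 180.249/450.441 = 0.4002.

40.02 wt%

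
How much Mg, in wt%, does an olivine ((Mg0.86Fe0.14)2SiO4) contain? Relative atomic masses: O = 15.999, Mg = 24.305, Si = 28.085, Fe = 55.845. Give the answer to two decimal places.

Molar mass of (Mg0.86Fe0.14)2SiO4: 1.72×24.305 + 0.28×55.845 + 1×28.085 + 4×15.999 = 149.522 g/mol.
Mass of Mg per formula unit: 1.72 × 24.305 = 41.805 g.
Weight fraction Mg = 41.805 / 149.522 = 0.2796.

27.96 wt%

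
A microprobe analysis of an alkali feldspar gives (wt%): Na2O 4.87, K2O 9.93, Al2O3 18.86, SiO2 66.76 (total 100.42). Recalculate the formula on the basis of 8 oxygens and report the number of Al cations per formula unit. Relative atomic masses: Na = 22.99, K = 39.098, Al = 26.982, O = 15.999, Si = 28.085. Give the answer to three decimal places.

Na2O (M=61.979): mol = 0.07858; Na = 0.15716, O = 0.07858.
K2O (M=94.195): mol = 0.10542; K = 0.21084, O = 0.10542.
Al2O3 (M=101.961): mol = 0.18497; Al = 0.36994, O = 0.55491.
SiO2 (M=60.083): mol = 1.11113; Si = 1.11113, O = 2.22226.
ΣO = 2.96117; factor = 8/ΣO = 2.70163.
Al apfu = 0.36994 × 2.70163 = 0.999.

0.999 Al apfu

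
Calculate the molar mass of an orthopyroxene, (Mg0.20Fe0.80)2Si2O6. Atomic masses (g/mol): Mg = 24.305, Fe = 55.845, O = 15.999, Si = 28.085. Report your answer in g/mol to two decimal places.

M = 0.40*24.305 + 1.60*55.845 + 2*28.085 + 6*15.999

251.24 g/mol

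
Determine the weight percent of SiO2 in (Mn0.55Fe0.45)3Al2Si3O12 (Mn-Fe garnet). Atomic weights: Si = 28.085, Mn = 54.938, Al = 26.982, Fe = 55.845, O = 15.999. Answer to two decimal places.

36.32 wt%

Formula mass = 496.245 g/mol.
3 Si → 3.0000 mol SiO2 per formula unit; M(SiO2) = 60.083, so SiO2 mass = 180.249 g.
180.249/496.245 × 100 = 36.32 wt%.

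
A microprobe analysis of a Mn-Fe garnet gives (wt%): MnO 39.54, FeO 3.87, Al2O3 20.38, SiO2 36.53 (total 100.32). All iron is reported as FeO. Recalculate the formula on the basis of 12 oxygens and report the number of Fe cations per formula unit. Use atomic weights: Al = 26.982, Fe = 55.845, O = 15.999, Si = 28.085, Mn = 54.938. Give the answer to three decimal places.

0.266 Fe apfu

39.54 wt% MnO ÷ 70.937 g/mol = 0.55740 mol, giving 0.55740 Mn and 0.55740 O.
3.87 wt% FeO ÷ 71.844 g/mol = 0.05387 mol, giving 0.05387 Fe and 0.05387 O.
20.38 wt% Al2O3 ÷ 101.961 g/mol = 0.19988 mol, giving 0.39976 Al and 0.59964 O.
36.53 wt% SiO2 ÷ 60.083 g/mol = 0.60799 mol, giving 0.60799 Si and 1.21598 O.
Oxygen sums to 2.42689; scaling by 12/2.42689 = 4.94460 puts the formula on 12 O.
Fe: 0.05387 × 4.94460 = 0.266 atoms per formula unit.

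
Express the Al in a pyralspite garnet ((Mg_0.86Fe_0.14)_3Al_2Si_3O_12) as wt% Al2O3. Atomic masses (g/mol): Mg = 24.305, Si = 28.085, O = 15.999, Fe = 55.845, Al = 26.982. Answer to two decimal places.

24.49 wt%

Molar mass of (Mg_0.86Fe_0.14)_3Al_2Si_3O_12 = 2.58×24.305 + 0.42×55.845 + 2×26.982 + 3×28.085 + 12×15.999 = 416.369 g/mol.
Each formula unit contains 2 Al, equivalent to 2/2 = 1.0000 mol Al2O3.
M(Al2O3) = 2×26.982 + 3×15.999 = 101.961 g/mol.
Mass of Al2O3 per formula unit = 1.0000 × 101.961 = 101.961 g.
Al2O3 wt% = 101.961 / 416.369 × 100 = 24.49%.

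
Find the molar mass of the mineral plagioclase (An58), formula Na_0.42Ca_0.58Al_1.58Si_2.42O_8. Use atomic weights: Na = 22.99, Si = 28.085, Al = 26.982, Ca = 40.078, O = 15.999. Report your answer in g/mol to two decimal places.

271.49 g/mol

The formula mass is the sum 0.42(22.99) + 0.58(40.078) + 1.58(26.982) + 2.42(28.085) + 8(15.999).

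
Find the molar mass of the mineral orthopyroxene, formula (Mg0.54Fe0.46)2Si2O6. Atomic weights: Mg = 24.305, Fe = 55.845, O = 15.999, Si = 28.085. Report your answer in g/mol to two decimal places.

The formula mass is the sum 1.08*24.305 + 0.92*55.845 + 2*28.085 + 6*15.999.

229.79 g/mol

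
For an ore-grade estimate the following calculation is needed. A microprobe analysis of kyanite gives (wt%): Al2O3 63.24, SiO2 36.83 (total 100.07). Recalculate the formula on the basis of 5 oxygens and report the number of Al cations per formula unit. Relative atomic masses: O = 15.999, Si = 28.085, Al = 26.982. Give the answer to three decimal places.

2.009 Al apfu

63.24 wt% Al2O3 ÷ 101.961 g/mol = 0.62024 mol, giving 1.24048 Al and 1.86072 O.
36.83 wt% SiO2 ÷ 60.083 g/mol = 0.61299 mol, giving 0.61299 Si and 1.22598 O.
Oxygen sums to 3.08670; scaling by 5/3.08670 = 1.61985 puts the formula on 5 O.
Al: 1.24048 × 1.61985 = 2.009 atoms per formula unit.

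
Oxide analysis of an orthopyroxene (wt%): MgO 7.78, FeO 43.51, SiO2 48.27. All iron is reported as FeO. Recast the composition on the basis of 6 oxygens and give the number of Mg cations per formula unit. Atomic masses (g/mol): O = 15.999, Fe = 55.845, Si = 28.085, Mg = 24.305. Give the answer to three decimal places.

7.78 wt% MgO ÷ 40.304 g/mol = 0.19303 mol, giving 0.19303 Mg and 0.19303 O.
43.51 wt% FeO ÷ 71.844 g/mol = 0.60562 mol, giving 0.60562 Fe and 0.60562 O.
48.27 wt% SiO2 ÷ 60.083 g/mol = 0.80339 mol, giving 0.80339 Si and 1.60678 O.
Oxygen sums to 2.40543; scaling by 6/2.40543 = 2.49436 puts the formula on 6 O.
Mg: 0.19303 × 2.49436 = 0.481 atoms per formula unit.

0.481 Mg apfu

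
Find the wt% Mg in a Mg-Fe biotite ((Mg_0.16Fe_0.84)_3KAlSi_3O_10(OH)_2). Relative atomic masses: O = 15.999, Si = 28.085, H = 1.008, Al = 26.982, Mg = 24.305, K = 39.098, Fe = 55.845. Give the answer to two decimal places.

M((Mg_0.16Fe_0.84)_3KAlSi_3O_10(OH)_2) = 496.735 g/mol.
Mg contributes 0.48 × 24.305 = 11.666 g per mole.
11.666/496.735 = 0.0235 → 2.35%.

2.35 wt%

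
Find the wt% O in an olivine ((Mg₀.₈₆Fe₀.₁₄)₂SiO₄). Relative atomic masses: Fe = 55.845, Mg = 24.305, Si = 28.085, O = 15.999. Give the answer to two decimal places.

Molar mass of (Mg₀.₈₆Fe₀.₁₄)₂SiO₄: 1.72×24.305 + 0.28×55.845 + 1×28.085 + 4×15.999 = 149.522 g/mol.
Mass of O per formula unit: 4 × 15.999 = 63.996 g.
Weight fraction O = 63.996 / 149.522 = 0.4280.

42.80 wt%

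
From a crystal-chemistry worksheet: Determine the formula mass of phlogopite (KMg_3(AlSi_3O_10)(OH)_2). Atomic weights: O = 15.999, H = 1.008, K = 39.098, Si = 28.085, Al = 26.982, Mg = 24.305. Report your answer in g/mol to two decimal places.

M = 1×39.098 + 3×24.305 + 1×26.982 + 3×28.085 + 12×15.999 + 2×1.008

417.25 g/mol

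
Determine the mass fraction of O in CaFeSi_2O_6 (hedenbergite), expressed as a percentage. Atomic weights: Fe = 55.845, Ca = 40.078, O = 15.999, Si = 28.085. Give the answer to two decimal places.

Molar mass of CaFeSi_2O_6: 1·40.078 + 1·55.845 + 2·28.085 + 6·15.999 = 248.087 g/mol.
Mass of O per formula unit: 6 × 15.999 = 95.994 g.
Weight fraction O = 95.994 / 248.087 = 0.3869.

38.69 weight percent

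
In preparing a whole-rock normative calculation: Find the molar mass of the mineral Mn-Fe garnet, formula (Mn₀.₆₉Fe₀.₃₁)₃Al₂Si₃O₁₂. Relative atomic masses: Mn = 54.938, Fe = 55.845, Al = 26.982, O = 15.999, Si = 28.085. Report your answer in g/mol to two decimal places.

M = 2.07*54.938 + 0.93*55.845 + 2*26.982 + 3*28.085 + 12*15.999

495.86 g/mol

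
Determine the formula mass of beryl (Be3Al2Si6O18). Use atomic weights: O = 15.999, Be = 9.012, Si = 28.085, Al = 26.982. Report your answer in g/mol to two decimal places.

537.49 g/mol

Be: 3 × 9.012 = 27.0360
Al: 2 × 26.982 = 53.9640
Si: 6 × 28.085 = 168.5100
O: 18 × 15.999 = 287.9820
Summing the contributions gives the formula mass.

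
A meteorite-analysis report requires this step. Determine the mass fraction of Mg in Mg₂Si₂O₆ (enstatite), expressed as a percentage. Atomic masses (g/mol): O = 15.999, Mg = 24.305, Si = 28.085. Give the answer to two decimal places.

Formula mass = 2×24.305 + 2×28.085 + 6×15.999 = 200.774 g/mol, of which 48.610 g is Mg.
So Mg makes up 48.610/200.774 = 0.2421 of the mass, i.e. 24.21%.

24.21 mass %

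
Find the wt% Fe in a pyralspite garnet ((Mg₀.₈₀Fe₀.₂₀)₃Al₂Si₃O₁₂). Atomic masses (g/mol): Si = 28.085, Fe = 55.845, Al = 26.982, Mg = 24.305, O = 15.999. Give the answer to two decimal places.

7.94 wt%

M((Mg₀.₈₀Fe₀.₂₀)₃Al₂Si₃O₁₂) = 422.046 g/mol.
Fe contributes 0.60 × 55.845 = 33.507 g per mole.
33.507/422.046 = 0.0794 → 7.94%.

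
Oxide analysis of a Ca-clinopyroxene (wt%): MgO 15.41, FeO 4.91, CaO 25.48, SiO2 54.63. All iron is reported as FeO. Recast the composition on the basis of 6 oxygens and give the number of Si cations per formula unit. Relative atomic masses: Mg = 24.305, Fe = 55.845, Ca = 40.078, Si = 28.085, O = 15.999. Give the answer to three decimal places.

2.003 Si apfu

15.41 wt% MgO ÷ 40.304 g/mol = 0.38234 mol, giving 0.38234 Mg and 0.38234 O.
4.91 wt% FeO ÷ 71.844 g/mol = 0.06834 mol, giving 0.06834 Fe and 0.06834 O.
25.48 wt% CaO ÷ 56.077 g/mol = 0.45438 mol, giving 0.45438 Ca and 0.45438 O.
54.63 wt% SiO2 ÷ 60.083 g/mol = 0.90924 mol, giving 0.90924 Si and 1.81848 O.
Oxygen sums to 2.72354; scaling by 6/2.72354 = 2.20302 puts the formula on 6 O.
Si: 0.90924 × 2.20302 = 2.003 atoms per formula unit.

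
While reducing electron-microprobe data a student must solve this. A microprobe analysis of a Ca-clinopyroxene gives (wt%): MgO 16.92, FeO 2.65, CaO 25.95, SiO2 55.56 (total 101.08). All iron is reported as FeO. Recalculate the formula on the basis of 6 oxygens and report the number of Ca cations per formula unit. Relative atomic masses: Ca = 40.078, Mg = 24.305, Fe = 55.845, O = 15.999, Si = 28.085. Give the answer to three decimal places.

1.003 Ca apfu

16.92 wt% MgO ÷ 40.304 g/mol = 0.41981 mol, giving 0.41981 Mg and 0.41981 O.
2.65 wt% FeO ÷ 71.844 g/mol = 0.03689 mol, giving 0.03689 Fe and 0.03689 O.
25.95 wt% CaO ÷ 56.077 g/mol = 0.46276 mol, giving 0.46276 Ca and 0.46276 O.
55.56 wt% SiO2 ÷ 60.083 g/mol = 0.92472 mol, giving 0.92472 Si and 1.84944 O.
Oxygen sums to 2.76890; scaling by 6/2.76890 = 2.16693 puts the formula on 6 O.
Ca: 0.46276 × 2.16693 = 1.003 atoms per formula unit.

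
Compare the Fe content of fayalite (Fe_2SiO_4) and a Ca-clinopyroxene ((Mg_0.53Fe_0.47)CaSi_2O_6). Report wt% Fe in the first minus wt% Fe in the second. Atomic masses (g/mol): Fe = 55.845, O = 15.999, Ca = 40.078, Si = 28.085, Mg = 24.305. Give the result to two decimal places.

43.47 percentage points

First mineral: 111.690 g Fe in 203.771 g formula = 54.81 wt% Fe.
Second mineral: 26.247 g Fe in 231.371 g formula = 11.34 wt% Fe.
54.81% − 11.34% gives a difference of 43.47 percentage points.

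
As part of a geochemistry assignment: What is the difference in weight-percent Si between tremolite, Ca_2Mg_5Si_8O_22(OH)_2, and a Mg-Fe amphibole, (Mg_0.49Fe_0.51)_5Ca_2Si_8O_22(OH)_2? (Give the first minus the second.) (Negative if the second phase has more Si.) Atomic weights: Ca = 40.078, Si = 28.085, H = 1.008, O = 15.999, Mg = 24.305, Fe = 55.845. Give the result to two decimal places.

2.49 percentage points

First mineral: 224.680 g Si in 812.353 g formula = 27.66 wt% Si.
Second mineral: 224.680 g Si in 892.780 g formula = 25.17 wt% Si.
27.66% − 25.17% gives a difference of 2.49 percentage points.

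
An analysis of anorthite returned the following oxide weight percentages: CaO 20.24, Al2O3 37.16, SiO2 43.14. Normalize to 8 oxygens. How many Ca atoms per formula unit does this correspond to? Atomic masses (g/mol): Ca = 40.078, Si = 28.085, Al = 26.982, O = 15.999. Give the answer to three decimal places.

CaO: 20.24/56.077 = 0.36093 mol → 0.36093 mol Ca, 0.36093 mol O.
Al2O3: 37.16/101.961 = 0.36445 mol → 0.72890 mol Al, 1.09335 mol O.
SiO2: 43.14/60.083 = 0.71801 mol → 0.71801 mol Si, 1.43602 mol O.
Total oxygen = 2.89030 mol. Normalization factor = 8/2.89030 = 2.76788.
Ca per 8 O = 0.36093 × 2.76788 = 0.999.

0.999 Ca apfu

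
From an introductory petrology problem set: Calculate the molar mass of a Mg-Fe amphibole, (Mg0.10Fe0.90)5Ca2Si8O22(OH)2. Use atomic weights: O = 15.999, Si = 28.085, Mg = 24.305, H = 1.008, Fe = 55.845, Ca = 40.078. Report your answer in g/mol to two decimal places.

954.28 g/mol

M = 0.50×24.305 + 4.50×55.845 + 2×40.078 + 8×28.085 + 24×15.999 + 2×1.008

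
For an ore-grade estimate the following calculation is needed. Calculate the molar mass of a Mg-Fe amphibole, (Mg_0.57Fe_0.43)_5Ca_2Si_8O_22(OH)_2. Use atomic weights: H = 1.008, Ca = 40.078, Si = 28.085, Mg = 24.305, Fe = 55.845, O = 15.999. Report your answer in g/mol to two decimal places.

The formula mass is the sum 2.85(24.305) + 2.15(55.845) + 2(40.078) + 8(28.085) + 24(15.999) + 2(1.008).

880.16 g/mol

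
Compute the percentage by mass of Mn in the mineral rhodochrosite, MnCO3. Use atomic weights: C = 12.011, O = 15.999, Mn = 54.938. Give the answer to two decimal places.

47.79 mass %

Formula mass = 1×54.938 + 1×12.011 + 3×15.999 = 114.946 g/mol, of which 54.938 g is Mn.
So Mn makes up 54.938/114.946 = 0.4779 of the mass, i.e. 47.79%.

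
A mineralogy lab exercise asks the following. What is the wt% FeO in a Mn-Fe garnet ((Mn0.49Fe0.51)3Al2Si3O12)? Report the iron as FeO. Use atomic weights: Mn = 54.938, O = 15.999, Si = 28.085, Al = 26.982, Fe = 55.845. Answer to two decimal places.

Molar mass of (Mn0.49Fe0.51)3Al2Si3O12 = 1.47*54.938 + 1.53*55.845 + 2*26.982 + 3*28.085 + 12*15.999 = 496.409 g/mol.
Each formula unit contains 1.53 Fe, equivalent to 1.53/1 = 1.5300 mol FeO.
M(FeO) = 1×55.845 + 1×15.999 = 71.844 g/mol.
Mass of FeO per formula unit = 1.5300 × 71.844 = 109.921 g.
FeO wt% = 109.921 / 496.409 × 100 = 22.14%.

22.14 wt%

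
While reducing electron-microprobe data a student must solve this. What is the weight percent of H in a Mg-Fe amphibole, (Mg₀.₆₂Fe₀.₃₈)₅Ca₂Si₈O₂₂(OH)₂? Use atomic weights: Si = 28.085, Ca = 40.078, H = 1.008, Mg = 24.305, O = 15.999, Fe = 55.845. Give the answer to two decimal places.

0.23 wt%

Formula mass = 3.10×24.305 + 1.90×55.845 + 2×40.078 + 8×28.085 + 24×15.999 + 2×1.008 = 872.279 g/mol, of which 2.016 g is H.
So H makes up 2.016/872.279 = 0.0023 of the mass, i.e. 0.23%.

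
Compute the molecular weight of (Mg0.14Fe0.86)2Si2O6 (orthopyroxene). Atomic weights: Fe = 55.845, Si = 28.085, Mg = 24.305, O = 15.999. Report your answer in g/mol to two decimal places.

The formula mass is the sum 0.28×24.305 + 1.72×55.845 + 2×28.085 + 6×15.999.

255.02 g/mol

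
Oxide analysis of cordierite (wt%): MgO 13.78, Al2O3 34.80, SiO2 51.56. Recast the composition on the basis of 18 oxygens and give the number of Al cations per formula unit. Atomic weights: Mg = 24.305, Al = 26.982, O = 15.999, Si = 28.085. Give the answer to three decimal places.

13.78 wt% MgO ÷ 40.304 g/mol = 0.34190 mol, giving 0.34190 Mg and 0.34190 O.
34.80 wt% Al2O3 ÷ 101.961 g/mol = 0.34131 mol, giving 0.68262 Al and 1.02393 O.
51.56 wt% SiO2 ÷ 60.083 g/mol = 0.85815 mol, giving 0.85815 Si and 1.71630 O.
Oxygen sums to 3.08213; scaling by 18/3.08213 = 5.84012 puts the formula on 18 O.
Al: 0.68262 × 5.84012 = 3.987 atoms per formula unit.

3.987 Al apfu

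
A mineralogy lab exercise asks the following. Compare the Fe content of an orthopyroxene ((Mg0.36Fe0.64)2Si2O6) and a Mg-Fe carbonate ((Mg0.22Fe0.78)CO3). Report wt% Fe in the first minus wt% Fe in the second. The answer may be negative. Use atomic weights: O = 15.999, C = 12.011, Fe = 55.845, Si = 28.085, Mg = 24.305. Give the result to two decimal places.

-10.35 percentage points

M((Mg0.36Fe0.64)2Si2O6) = 241.145 g/mol, so wt% Fe = 71.482/241.145 × 100 = 29.64%.
M((Mg0.22Fe0.78)CO3) = 108.914 g/mol, so wt% Fe = 43.559/108.914 × 100 = 39.99%.
29.64 − 39.99 = -10.35 pp.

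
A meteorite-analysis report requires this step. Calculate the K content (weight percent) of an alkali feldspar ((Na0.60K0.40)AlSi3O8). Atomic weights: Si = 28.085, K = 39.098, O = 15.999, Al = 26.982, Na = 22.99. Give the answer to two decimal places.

M((Na0.60K0.40)AlSi3O8) = 268.662 g/mol.
K contributes 0.40 × 39.098 = 15.639 g per mole.
15.639/268.662 = 0.0582 → 5.82%.

5.82 weight percent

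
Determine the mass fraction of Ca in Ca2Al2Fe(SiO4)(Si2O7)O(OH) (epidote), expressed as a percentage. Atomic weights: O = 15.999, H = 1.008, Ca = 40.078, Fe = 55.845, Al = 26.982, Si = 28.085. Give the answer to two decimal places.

16.59 weight percent

Formula mass = 2*40.078 + 2*26.982 + 1*55.845 + 3*28.085 + 13*15.999 + 1*1.008 = 483.215 g/mol, of which 80.156 g is Ca.
So Ca makes up 80.156/483.215 = 0.1659 of the mass, i.e. 16.59%.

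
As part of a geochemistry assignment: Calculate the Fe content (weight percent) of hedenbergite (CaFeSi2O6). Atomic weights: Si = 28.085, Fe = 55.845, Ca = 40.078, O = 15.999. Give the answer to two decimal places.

22.51 weight percent

Molar mass of CaFeSi2O6: 1×40.078 + 1×55.845 + 2×28.085 + 6×15.999 = 248.087 g/mol.
Mass of Fe per formula unit: 1 × 55.845 = 55.845 g.
Weight fraction Fe = 55.845 / 248.087 = 0.2251.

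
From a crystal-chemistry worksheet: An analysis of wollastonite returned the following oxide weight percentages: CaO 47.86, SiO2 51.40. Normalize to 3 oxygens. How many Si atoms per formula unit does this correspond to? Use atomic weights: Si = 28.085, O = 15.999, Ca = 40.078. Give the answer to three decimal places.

1.001 Si apfu

CaO: 47.86/56.077 = 0.85347 mol → 0.85347 mol Ca, 0.85347 mol O.
SiO2: 51.40/60.083 = 0.85548 mol → 0.85548 mol Si, 1.71096 mol O.
Total oxygen = 2.56443 mol. Normalization factor = 3/2.56443 = 1.16985.
Si per 3 O = 0.85548 × 1.16985 = 1.001.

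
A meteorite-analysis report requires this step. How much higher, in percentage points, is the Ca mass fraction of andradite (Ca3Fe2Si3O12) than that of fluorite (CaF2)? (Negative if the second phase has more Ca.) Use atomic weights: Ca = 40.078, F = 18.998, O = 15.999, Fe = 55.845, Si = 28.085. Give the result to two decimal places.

Ca in Ca3Fe2Si3O12: molar mass 508.167 g/mol; 3×40.078 = 120.234 g → 23.66 wt%.
Ca in CaF2: molar mass 78.074 g/mol; 1×40.078 = 40.078 g → 51.33 wt%.
Difference = 23.66 − 51.33 = -27.67 percentage points.

-27.67 percentage points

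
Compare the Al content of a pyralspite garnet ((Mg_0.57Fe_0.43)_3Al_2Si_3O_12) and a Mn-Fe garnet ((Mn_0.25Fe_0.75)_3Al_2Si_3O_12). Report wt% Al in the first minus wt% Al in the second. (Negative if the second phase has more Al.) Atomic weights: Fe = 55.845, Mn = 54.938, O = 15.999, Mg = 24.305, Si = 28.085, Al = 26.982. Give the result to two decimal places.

1.30 percentage points

M((Mg_0.57Fe_0.43)_3Al_2Si_3O_12) = 443.809 g/mol, so wt% Al = 53.964/443.809 × 100 = 12.16%.
M((Mn_0.25Fe_0.75)_3Al_2Si_3O_12) = 497.062 g/mol, so wt% Al = 53.964/497.062 × 100 = 10.86%.
12.16 − 10.86 = 1.30 pp.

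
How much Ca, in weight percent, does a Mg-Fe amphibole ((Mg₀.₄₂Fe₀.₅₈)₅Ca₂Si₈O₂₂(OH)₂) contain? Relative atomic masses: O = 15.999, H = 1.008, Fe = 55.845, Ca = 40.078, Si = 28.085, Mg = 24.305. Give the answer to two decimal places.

8.87 weight percent

M((Mg₀.₄₂Fe₀.₅₈)₅Ca₂Si₈O₂₂(OH)₂) = 903.819 g/mol.
Ca contributes 2 × 40.078 = 80.156 g per mole.
80.156/903.819 = 0.0887 → 8.87%.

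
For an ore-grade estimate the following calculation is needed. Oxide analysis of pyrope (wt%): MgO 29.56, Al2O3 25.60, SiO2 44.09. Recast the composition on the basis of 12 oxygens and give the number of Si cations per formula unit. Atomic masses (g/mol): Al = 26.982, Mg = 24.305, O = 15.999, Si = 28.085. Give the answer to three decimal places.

MgO (M=40.304): mol = 0.73343; Mg = 0.73343, O = 0.73343.
Al2O3 (M=101.961): mol = 0.25108; Al = 0.50216, O = 0.75324.
SiO2 (M=60.083): mol = 0.73382; Si = 0.73382, O = 1.46764.
ΣO = 2.95431; factor = 12/ΣO = 4.06186.
Si apfu = 0.73382 × 4.06186 = 2.981.

2.981 Si apfu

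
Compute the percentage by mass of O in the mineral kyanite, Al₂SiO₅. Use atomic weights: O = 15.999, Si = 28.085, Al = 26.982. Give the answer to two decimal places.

M(Al₂SiO₅) = 162.044 g/mol.
O contributes 5 × 15.999 = 79.995 g per mole.
79.995/162.044 = 0.4937 → 49.37%.

49.37 weight percent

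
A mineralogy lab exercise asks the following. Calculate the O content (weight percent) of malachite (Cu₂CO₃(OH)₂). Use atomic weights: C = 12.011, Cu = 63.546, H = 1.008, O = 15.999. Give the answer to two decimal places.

36.18 weight percent

Molar mass of Cu₂CO₃(OH)₂: 2*63.546 + 1*12.011 + 5*15.999 + 2*1.008 = 221.114 g/mol.
Mass of O per formula unit: 5 × 15.999 = 79.995 g.
Weight fraction O = 79.995 / 221.114 = 0.3618.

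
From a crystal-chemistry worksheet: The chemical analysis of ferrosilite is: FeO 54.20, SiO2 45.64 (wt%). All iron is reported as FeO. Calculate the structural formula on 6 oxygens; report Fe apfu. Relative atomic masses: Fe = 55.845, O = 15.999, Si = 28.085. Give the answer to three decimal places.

1.991 Fe apfu

FeO: 54.20/71.844 = 0.75441 mol → 0.75441 mol Fe, 0.75441 mol O.
SiO2: 45.64/60.083 = 0.75962 mol → 0.75962 mol Si, 1.51924 mol O.
Total oxygen = 2.27365 mol. Normalization factor = 6/2.27365 = 2.63893.
Fe per 6 O = 0.75441 × 2.63893 = 1.991.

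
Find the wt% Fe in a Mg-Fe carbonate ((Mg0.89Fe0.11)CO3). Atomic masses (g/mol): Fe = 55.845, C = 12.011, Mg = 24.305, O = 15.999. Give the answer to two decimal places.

Formula mass = 0.89*24.305 + 0.11*55.845 + 1*12.011 + 3*15.999 = 87.782 g/mol, of which 6.143 g is Fe.
So Fe makes up 6.143/87.782 = 0.0700 of the mass, i.e. 7.00%.

7.00 weight percent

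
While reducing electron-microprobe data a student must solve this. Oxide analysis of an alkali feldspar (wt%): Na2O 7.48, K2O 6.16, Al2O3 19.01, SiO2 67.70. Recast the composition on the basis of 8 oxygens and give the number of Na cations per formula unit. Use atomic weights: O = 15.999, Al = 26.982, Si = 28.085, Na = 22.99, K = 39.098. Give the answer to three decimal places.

0.644 Na apfu

Na2O: 7.48/61.979 = 0.12069 mol → 0.24138 mol Na, 0.12069 mol O.
K2O: 6.16/94.195 = 0.06540 mol → 0.13080 mol K, 0.06540 mol O.
Al2O3: 19.01/101.961 = 0.18644 mol → 0.37288 mol Al, 0.55932 mol O.
SiO2: 67.70/60.083 = 1.12677 mol → 1.12677 mol Si, 2.25354 mol O.
Total oxygen = 2.99895 mol. Normalization factor = 8/2.99895 = 2.66760.
Na per 8 O = 0.24138 × 2.66760 = 0.644.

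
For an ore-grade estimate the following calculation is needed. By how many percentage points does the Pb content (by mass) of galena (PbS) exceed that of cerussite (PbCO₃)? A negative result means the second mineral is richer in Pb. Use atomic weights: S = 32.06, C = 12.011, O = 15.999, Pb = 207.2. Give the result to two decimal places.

9.06 percentage points

First mineral: 207.200 g Pb in 239.260 g formula = 86.60 wt% Pb.
Second mineral: 207.200 g Pb in 267.208 g formula = 77.54 wt% Pb.
86.60% − 77.54% gives a difference of 9.06 percentage points.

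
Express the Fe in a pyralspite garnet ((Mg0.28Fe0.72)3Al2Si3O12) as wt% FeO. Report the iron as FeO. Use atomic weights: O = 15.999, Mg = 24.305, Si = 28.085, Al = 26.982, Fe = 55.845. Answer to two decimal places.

32.93 wt%

M((Mg0.28Fe0.72)3Al2Si3O12) = 471.248 g/mol; M(FeO) = 71.844 g/mol.
Moles FeO per formula unit = 2.16 Fe ÷ 1 = 2.1600.
FeO fraction = (2.1600 × 71.844) / 471.248 = 155.183/471.248 = 0.3293.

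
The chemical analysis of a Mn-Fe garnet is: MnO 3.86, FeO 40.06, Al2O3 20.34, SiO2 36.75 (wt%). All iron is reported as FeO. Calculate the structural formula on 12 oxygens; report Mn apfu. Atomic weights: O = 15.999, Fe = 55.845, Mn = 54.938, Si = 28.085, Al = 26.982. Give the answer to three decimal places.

0.268 Mn apfu

3.86 wt% MnO ÷ 70.937 g/mol = 0.05441 mol, giving 0.05441 Mn and 0.05441 O.
40.06 wt% FeO ÷ 71.844 g/mol = 0.55760 mol, giving 0.55760 Fe and 0.55760 O.
20.34 wt% Al2O3 ÷ 101.961 g/mol = 0.19949 mol, giving 0.39898 Al and 0.59847 O.
36.75 wt% SiO2 ÷ 60.083 g/mol = 0.61165 mol, giving 0.61165 Si and 1.22330 O.
Oxygen sums to 2.43378; scaling by 12/2.43378 = 4.93060 puts the formula on 12 O.
Mn: 0.05441 × 4.93060 = 0.268 atoms per formula unit.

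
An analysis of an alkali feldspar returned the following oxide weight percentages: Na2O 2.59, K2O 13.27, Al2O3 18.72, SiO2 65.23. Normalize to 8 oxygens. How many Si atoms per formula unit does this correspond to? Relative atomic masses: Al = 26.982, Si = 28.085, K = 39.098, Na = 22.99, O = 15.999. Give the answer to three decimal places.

2.59 wt% Na2O ÷ 61.979 g/mol = 0.04179 mol, giving 0.08358 Na and 0.04179 O.
13.27 wt% K2O ÷ 94.195 g/mol = 0.14088 mol, giving 0.28176 K and 0.14088 O.
18.72 wt% Al2O3 ÷ 101.961 g/mol = 0.18360 mol, giving 0.36720 Al and 0.55080 O.
65.23 wt% SiO2 ÷ 60.083 g/mol = 1.08566 mol, giving 1.08566 Si and 2.17132 O.
Oxygen sums to 2.90479; scaling by 8/2.90479 = 2.75407 puts the formula on 8 O.
Si: 1.08566 × 2.75407 = 2.990 atoms per formula unit.

2.990 Si apfu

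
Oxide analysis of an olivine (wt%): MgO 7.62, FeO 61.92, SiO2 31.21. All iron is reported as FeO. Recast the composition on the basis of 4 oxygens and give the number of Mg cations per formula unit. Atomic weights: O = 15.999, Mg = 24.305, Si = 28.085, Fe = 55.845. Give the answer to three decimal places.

MgO (M=40.304): mol = 0.18906; Mg = 0.18906, O = 0.18906.
FeO (M=71.844): mol = 0.86187; Fe = 0.86187, O = 0.86187.
SiO2 (M=60.083): mol = 0.51945; Si = 0.51945, O = 1.03890.
ΣO = 2.08983; factor = 4/ΣO = 1.91403.
Mg apfu = 0.18906 × 1.91403 = 0.362.

0.362 Mg apfu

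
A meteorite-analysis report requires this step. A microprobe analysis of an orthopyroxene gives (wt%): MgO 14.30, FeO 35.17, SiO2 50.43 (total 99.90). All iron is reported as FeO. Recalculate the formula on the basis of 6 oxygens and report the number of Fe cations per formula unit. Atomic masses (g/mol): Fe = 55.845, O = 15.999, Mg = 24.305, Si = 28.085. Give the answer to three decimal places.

1.164 Fe apfu

MgO: 14.30/40.304 = 0.35480 mol → 0.35480 mol Mg, 0.35480 mol O.
FeO: 35.17/71.844 = 0.48953 mol → 0.48953 mol Fe, 0.48953 mol O.
SiO2: 50.43/60.083 = 0.83934 mol → 0.83934 mol Si, 1.67868 mol O.
Total oxygen = 2.52301 mol. Normalization factor = 6/2.52301 = 2.37811.
Fe per 6 O = 0.48953 × 2.37811 = 1.164.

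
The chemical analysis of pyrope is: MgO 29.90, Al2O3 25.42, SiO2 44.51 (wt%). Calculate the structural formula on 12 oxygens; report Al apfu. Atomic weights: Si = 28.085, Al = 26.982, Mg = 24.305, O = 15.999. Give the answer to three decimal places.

2.014 Al apfu

29.90 wt% MgO ÷ 40.304 g/mol = 0.74186 mol, giving 0.74186 Mg and 0.74186 O.
25.42 wt% Al2O3 ÷ 101.961 g/mol = 0.24931 mol, giving 0.49862 Al and 0.74793 O.
44.51 wt% SiO2 ÷ 60.083 g/mol = 0.74081 mol, giving 0.74081 Si and 1.48162 O.
Oxygen sums to 2.97141; scaling by 12/2.97141 = 4.03849 puts the formula on 12 O.
Al: 0.49862 × 4.03849 = 2.014 atoms per formula unit.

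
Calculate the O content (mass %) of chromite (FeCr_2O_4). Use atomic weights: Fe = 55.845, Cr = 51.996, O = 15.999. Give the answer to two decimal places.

M(FeCr_2O_4) = 223.833 g/mol.
O contributes 4 × 15.999 = 63.996 g per mole.
63.996/223.833 = 0.2859 → 28.59%.

28.59 mass %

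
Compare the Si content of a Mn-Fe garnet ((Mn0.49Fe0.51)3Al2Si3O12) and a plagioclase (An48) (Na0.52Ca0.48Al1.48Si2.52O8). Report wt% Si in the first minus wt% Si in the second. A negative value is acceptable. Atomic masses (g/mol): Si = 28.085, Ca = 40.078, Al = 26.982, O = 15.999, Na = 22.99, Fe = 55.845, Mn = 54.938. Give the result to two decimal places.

Si in (Mn0.49Fe0.51)3Al2Si3O12: molar mass 496.409 g/mol; 3×28.085 = 84.255 g → 16.97 wt%.
Si in Na0.52Ca0.48Al1.48Si2.52O8: molar mass 269.892 g/mol; 2.52×28.085 = 70.774 g → 26.22 wt%.
Difference = 16.97 − 26.22 = -9.25 percentage points.

-9.25 percentage points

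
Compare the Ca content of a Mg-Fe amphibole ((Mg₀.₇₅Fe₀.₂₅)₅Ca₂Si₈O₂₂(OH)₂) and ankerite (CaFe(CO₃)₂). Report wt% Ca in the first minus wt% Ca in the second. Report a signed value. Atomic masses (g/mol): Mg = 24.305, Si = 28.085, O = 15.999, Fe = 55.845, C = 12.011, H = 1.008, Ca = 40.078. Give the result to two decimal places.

Ca in (Mg₀.₇₅Fe₀.₂₅)₅Ca₂Si₈O₂₂(OH)₂: molar mass 851.778 g/mol; 2×40.078 = 80.156 g → 9.41 wt%.
Ca in CaFe(CO₃)₂: molar mass 215.939 g/mol; 1×40.078 = 40.078 g → 18.56 wt%.
Difference = 9.41 − 18.56 = -9.15 percentage points.

-9.15 percentage points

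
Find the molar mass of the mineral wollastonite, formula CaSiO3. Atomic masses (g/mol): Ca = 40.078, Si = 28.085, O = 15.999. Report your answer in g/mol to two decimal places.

M = 1*40.078 + 1*28.085 + 3*15.999

116.16 g/mol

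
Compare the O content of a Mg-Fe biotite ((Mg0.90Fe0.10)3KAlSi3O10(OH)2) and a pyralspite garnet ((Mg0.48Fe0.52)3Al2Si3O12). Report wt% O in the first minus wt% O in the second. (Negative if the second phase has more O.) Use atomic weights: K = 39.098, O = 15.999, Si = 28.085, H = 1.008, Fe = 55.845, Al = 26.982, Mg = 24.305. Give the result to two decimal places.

2.55 percentage points

First mineral: 191.988 g O in 426.716 g formula = 44.99 wt% O.
Second mineral: 191.988 g O in 452.324 g formula = 42.44 wt% O.
44.99% − 42.44% gives a difference of 2.55 percentage points.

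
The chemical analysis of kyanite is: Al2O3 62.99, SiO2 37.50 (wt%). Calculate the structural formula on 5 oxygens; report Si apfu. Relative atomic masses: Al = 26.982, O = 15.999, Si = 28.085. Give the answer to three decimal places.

1.006 Si apfu

62.99 wt% Al2O3 ÷ 101.961 g/mol = 0.61779 mol, giving 1.23558 Al and 1.85337 O.
37.50 wt% SiO2 ÷ 60.083 g/mol = 0.62414 mol, giving 0.62414 Si and 1.24828 O.
Oxygen sums to 3.10165; scaling by 5/3.10165 = 1.61205 puts the formula on 5 O.
Si: 0.62414 × 1.61205 = 1.006 atoms per formula unit.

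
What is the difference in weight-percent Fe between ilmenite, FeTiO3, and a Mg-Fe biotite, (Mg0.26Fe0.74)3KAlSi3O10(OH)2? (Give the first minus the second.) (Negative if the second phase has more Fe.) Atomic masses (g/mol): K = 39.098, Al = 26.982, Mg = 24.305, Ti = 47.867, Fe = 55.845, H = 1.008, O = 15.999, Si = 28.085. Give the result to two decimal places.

Fe in FeTiO3: molar mass 151.709 g/mol; 1×55.845 = 55.845 g → 36.81 wt%.
Fe in (Mg0.26Fe0.74)3KAlSi3O10(OH)2: molar mass 487.273 g/mol; 2.22×55.845 = 123.976 g → 25.44 wt%.
Difference = 36.81 − 25.44 = 11.37 percentage points.

11.37 percentage points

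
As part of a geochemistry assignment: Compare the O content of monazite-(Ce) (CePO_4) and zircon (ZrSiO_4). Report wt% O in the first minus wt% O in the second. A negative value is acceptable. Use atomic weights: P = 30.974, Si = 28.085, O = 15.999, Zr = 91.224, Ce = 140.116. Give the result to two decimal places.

-7.69 percentage points

M(CePO_4) = 235.086 g/mol, so wt% O = 63.996/235.086 × 100 = 27.22%.
M(ZrSiO_4) = 183.305 g/mol, so wt% O = 63.996/183.305 × 100 = 34.91%.
27.22 − 34.91 = -7.69 pp.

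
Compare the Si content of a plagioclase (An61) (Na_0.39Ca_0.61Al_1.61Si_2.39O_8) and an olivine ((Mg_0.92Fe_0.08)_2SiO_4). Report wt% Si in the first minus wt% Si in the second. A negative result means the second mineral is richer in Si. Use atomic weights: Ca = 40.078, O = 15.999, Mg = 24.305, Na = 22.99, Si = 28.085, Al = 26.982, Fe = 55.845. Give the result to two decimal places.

5.41 percentage points

M(Na_0.39Ca_0.61Al_1.61Si_2.39O_8) = 271.970 g/mol, so wt% Si = 67.123/271.970 × 100 = 24.68%.
M((Mg_0.92Fe_0.08)_2SiO_4) = 145.737 g/mol, so wt% Si = 28.085/145.737 × 100 = 19.27%.
24.68 − 19.27 = 5.41 pp.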